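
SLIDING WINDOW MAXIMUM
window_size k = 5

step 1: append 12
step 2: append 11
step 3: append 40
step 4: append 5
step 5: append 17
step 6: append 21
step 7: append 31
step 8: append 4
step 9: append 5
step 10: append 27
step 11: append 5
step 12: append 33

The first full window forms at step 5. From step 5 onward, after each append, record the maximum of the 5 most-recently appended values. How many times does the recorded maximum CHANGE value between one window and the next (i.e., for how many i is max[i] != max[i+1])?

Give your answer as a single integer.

Answer: 2

Derivation:
step 1: append 12 -> window=[12] (not full yet)
step 2: append 11 -> window=[12, 11] (not full yet)
step 3: append 40 -> window=[12, 11, 40] (not full yet)
step 4: append 5 -> window=[12, 11, 40, 5] (not full yet)
step 5: append 17 -> window=[12, 11, 40, 5, 17] -> max=40
step 6: append 21 -> window=[11, 40, 5, 17, 21] -> max=40
step 7: append 31 -> window=[40, 5, 17, 21, 31] -> max=40
step 8: append 4 -> window=[5, 17, 21, 31, 4] -> max=31
step 9: append 5 -> window=[17, 21, 31, 4, 5] -> max=31
step 10: append 27 -> window=[21, 31, 4, 5, 27] -> max=31
step 11: append 5 -> window=[31, 4, 5, 27, 5] -> max=31
step 12: append 33 -> window=[4, 5, 27, 5, 33] -> max=33
Recorded maximums: 40 40 40 31 31 31 31 33
Changes between consecutive maximums: 2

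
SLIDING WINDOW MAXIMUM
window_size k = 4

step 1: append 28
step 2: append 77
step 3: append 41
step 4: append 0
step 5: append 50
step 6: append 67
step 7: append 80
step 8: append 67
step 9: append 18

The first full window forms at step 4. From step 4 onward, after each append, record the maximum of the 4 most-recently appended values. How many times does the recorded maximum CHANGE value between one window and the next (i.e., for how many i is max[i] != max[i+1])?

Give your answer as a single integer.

Answer: 2

Derivation:
step 1: append 28 -> window=[28] (not full yet)
step 2: append 77 -> window=[28, 77] (not full yet)
step 3: append 41 -> window=[28, 77, 41] (not full yet)
step 4: append 0 -> window=[28, 77, 41, 0] -> max=77
step 5: append 50 -> window=[77, 41, 0, 50] -> max=77
step 6: append 67 -> window=[41, 0, 50, 67] -> max=67
step 7: append 80 -> window=[0, 50, 67, 80] -> max=80
step 8: append 67 -> window=[50, 67, 80, 67] -> max=80
step 9: append 18 -> window=[67, 80, 67, 18] -> max=80
Recorded maximums: 77 77 67 80 80 80
Changes between consecutive maximums: 2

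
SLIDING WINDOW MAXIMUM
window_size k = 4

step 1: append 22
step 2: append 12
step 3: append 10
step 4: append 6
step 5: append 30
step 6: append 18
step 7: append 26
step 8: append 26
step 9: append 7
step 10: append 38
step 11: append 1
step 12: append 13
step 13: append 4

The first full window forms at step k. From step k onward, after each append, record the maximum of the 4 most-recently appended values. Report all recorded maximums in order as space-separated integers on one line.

step 1: append 22 -> window=[22] (not full yet)
step 2: append 12 -> window=[22, 12] (not full yet)
step 3: append 10 -> window=[22, 12, 10] (not full yet)
step 4: append 6 -> window=[22, 12, 10, 6] -> max=22
step 5: append 30 -> window=[12, 10, 6, 30] -> max=30
step 6: append 18 -> window=[10, 6, 30, 18] -> max=30
step 7: append 26 -> window=[6, 30, 18, 26] -> max=30
step 8: append 26 -> window=[30, 18, 26, 26] -> max=30
step 9: append 7 -> window=[18, 26, 26, 7] -> max=26
step 10: append 38 -> window=[26, 26, 7, 38] -> max=38
step 11: append 1 -> window=[26, 7, 38, 1] -> max=38
step 12: append 13 -> window=[7, 38, 1, 13] -> max=38
step 13: append 4 -> window=[38, 1, 13, 4] -> max=38

Answer: 22 30 30 30 30 26 38 38 38 38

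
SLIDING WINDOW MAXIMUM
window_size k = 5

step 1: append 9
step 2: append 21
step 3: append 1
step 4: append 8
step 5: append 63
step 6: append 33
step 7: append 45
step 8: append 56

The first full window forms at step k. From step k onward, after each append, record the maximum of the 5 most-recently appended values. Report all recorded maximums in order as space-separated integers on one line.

Answer: 63 63 63 63

Derivation:
step 1: append 9 -> window=[9] (not full yet)
step 2: append 21 -> window=[9, 21] (not full yet)
step 3: append 1 -> window=[9, 21, 1] (not full yet)
step 4: append 8 -> window=[9, 21, 1, 8] (not full yet)
step 5: append 63 -> window=[9, 21, 1, 8, 63] -> max=63
step 6: append 33 -> window=[21, 1, 8, 63, 33] -> max=63
step 7: append 45 -> window=[1, 8, 63, 33, 45] -> max=63
step 8: append 56 -> window=[8, 63, 33, 45, 56] -> max=63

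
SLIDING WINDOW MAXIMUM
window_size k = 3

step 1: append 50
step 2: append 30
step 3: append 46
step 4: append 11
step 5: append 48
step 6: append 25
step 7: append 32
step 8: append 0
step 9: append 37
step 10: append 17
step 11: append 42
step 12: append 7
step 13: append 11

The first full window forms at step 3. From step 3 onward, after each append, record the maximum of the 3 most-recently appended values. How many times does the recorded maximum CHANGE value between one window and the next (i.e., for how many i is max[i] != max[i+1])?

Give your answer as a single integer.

Answer: 5

Derivation:
step 1: append 50 -> window=[50] (not full yet)
step 2: append 30 -> window=[50, 30] (not full yet)
step 3: append 46 -> window=[50, 30, 46] -> max=50
step 4: append 11 -> window=[30, 46, 11] -> max=46
step 5: append 48 -> window=[46, 11, 48] -> max=48
step 6: append 25 -> window=[11, 48, 25] -> max=48
step 7: append 32 -> window=[48, 25, 32] -> max=48
step 8: append 0 -> window=[25, 32, 0] -> max=32
step 9: append 37 -> window=[32, 0, 37] -> max=37
step 10: append 17 -> window=[0, 37, 17] -> max=37
step 11: append 42 -> window=[37, 17, 42] -> max=42
step 12: append 7 -> window=[17, 42, 7] -> max=42
step 13: append 11 -> window=[42, 7, 11] -> max=42
Recorded maximums: 50 46 48 48 48 32 37 37 42 42 42
Changes between consecutive maximums: 5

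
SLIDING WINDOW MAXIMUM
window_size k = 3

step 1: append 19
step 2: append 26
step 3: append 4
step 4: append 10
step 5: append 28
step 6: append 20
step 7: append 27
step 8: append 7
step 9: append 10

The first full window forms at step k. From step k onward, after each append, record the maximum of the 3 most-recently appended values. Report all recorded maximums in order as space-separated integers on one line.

step 1: append 19 -> window=[19] (not full yet)
step 2: append 26 -> window=[19, 26] (not full yet)
step 3: append 4 -> window=[19, 26, 4] -> max=26
step 4: append 10 -> window=[26, 4, 10] -> max=26
step 5: append 28 -> window=[4, 10, 28] -> max=28
step 6: append 20 -> window=[10, 28, 20] -> max=28
step 7: append 27 -> window=[28, 20, 27] -> max=28
step 8: append 7 -> window=[20, 27, 7] -> max=27
step 9: append 10 -> window=[27, 7, 10] -> max=27

Answer: 26 26 28 28 28 27 27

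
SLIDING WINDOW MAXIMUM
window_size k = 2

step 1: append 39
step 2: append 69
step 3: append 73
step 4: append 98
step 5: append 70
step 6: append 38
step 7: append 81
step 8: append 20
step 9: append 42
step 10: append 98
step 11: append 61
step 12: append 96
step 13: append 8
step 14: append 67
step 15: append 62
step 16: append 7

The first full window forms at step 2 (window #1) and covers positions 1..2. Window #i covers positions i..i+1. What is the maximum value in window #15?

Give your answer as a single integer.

step 1: append 39 -> window=[39] (not full yet)
step 2: append 69 -> window=[39, 69] -> max=69
step 3: append 73 -> window=[69, 73] -> max=73
step 4: append 98 -> window=[73, 98] -> max=98
step 5: append 70 -> window=[98, 70] -> max=98
step 6: append 38 -> window=[70, 38] -> max=70
step 7: append 81 -> window=[38, 81] -> max=81
step 8: append 20 -> window=[81, 20] -> max=81
step 9: append 42 -> window=[20, 42] -> max=42
step 10: append 98 -> window=[42, 98] -> max=98
step 11: append 61 -> window=[98, 61] -> max=98
step 12: append 96 -> window=[61, 96] -> max=96
step 13: append 8 -> window=[96, 8] -> max=96
step 14: append 67 -> window=[8, 67] -> max=67
step 15: append 62 -> window=[67, 62] -> max=67
step 16: append 7 -> window=[62, 7] -> max=62
Window #15 max = 62

Answer: 62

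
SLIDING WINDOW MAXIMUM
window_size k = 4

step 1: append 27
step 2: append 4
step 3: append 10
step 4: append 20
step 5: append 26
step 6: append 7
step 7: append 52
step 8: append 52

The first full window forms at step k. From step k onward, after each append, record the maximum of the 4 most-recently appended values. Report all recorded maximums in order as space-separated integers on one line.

step 1: append 27 -> window=[27] (not full yet)
step 2: append 4 -> window=[27, 4] (not full yet)
step 3: append 10 -> window=[27, 4, 10] (not full yet)
step 4: append 20 -> window=[27, 4, 10, 20] -> max=27
step 5: append 26 -> window=[4, 10, 20, 26] -> max=26
step 6: append 7 -> window=[10, 20, 26, 7] -> max=26
step 7: append 52 -> window=[20, 26, 7, 52] -> max=52
step 8: append 52 -> window=[26, 7, 52, 52] -> max=52

Answer: 27 26 26 52 52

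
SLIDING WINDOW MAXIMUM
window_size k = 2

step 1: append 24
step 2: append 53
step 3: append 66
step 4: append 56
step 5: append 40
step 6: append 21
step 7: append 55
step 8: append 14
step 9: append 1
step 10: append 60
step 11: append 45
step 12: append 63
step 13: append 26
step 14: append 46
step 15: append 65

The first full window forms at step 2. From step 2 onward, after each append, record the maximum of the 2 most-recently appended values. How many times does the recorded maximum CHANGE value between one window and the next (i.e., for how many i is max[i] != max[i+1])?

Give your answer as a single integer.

Answer: 9

Derivation:
step 1: append 24 -> window=[24] (not full yet)
step 2: append 53 -> window=[24, 53] -> max=53
step 3: append 66 -> window=[53, 66] -> max=66
step 4: append 56 -> window=[66, 56] -> max=66
step 5: append 40 -> window=[56, 40] -> max=56
step 6: append 21 -> window=[40, 21] -> max=40
step 7: append 55 -> window=[21, 55] -> max=55
step 8: append 14 -> window=[55, 14] -> max=55
step 9: append 1 -> window=[14, 1] -> max=14
step 10: append 60 -> window=[1, 60] -> max=60
step 11: append 45 -> window=[60, 45] -> max=60
step 12: append 63 -> window=[45, 63] -> max=63
step 13: append 26 -> window=[63, 26] -> max=63
step 14: append 46 -> window=[26, 46] -> max=46
step 15: append 65 -> window=[46, 65] -> max=65
Recorded maximums: 53 66 66 56 40 55 55 14 60 60 63 63 46 65
Changes between consecutive maximums: 9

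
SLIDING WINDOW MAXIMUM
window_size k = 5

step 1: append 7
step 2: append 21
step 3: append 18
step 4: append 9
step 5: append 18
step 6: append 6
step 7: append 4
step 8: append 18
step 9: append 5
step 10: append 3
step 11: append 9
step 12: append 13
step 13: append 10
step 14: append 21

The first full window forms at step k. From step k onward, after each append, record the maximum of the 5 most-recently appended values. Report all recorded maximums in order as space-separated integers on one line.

step 1: append 7 -> window=[7] (not full yet)
step 2: append 21 -> window=[7, 21] (not full yet)
step 3: append 18 -> window=[7, 21, 18] (not full yet)
step 4: append 9 -> window=[7, 21, 18, 9] (not full yet)
step 5: append 18 -> window=[7, 21, 18, 9, 18] -> max=21
step 6: append 6 -> window=[21, 18, 9, 18, 6] -> max=21
step 7: append 4 -> window=[18, 9, 18, 6, 4] -> max=18
step 8: append 18 -> window=[9, 18, 6, 4, 18] -> max=18
step 9: append 5 -> window=[18, 6, 4, 18, 5] -> max=18
step 10: append 3 -> window=[6, 4, 18, 5, 3] -> max=18
step 11: append 9 -> window=[4, 18, 5, 3, 9] -> max=18
step 12: append 13 -> window=[18, 5, 3, 9, 13] -> max=18
step 13: append 10 -> window=[5, 3, 9, 13, 10] -> max=13
step 14: append 21 -> window=[3, 9, 13, 10, 21] -> max=21

Answer: 21 21 18 18 18 18 18 18 13 21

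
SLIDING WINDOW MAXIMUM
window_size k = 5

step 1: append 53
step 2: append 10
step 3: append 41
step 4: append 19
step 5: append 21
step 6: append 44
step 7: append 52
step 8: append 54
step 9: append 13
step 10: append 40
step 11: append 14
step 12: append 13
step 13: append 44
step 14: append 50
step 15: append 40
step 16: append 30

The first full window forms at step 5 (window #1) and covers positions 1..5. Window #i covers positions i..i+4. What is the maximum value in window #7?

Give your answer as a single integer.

step 1: append 53 -> window=[53] (not full yet)
step 2: append 10 -> window=[53, 10] (not full yet)
step 3: append 41 -> window=[53, 10, 41] (not full yet)
step 4: append 19 -> window=[53, 10, 41, 19] (not full yet)
step 5: append 21 -> window=[53, 10, 41, 19, 21] -> max=53
step 6: append 44 -> window=[10, 41, 19, 21, 44] -> max=44
step 7: append 52 -> window=[41, 19, 21, 44, 52] -> max=52
step 8: append 54 -> window=[19, 21, 44, 52, 54] -> max=54
step 9: append 13 -> window=[21, 44, 52, 54, 13] -> max=54
step 10: append 40 -> window=[44, 52, 54, 13, 40] -> max=54
step 11: append 14 -> window=[52, 54, 13, 40, 14] -> max=54
Window #7 max = 54

Answer: 54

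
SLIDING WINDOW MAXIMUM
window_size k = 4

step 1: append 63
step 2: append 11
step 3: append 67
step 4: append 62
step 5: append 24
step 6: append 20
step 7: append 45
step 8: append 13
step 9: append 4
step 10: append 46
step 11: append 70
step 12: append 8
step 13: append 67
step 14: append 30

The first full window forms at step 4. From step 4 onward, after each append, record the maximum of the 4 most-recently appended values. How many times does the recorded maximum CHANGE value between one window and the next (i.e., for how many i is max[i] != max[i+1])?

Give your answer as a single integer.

step 1: append 63 -> window=[63] (not full yet)
step 2: append 11 -> window=[63, 11] (not full yet)
step 3: append 67 -> window=[63, 11, 67] (not full yet)
step 4: append 62 -> window=[63, 11, 67, 62] -> max=67
step 5: append 24 -> window=[11, 67, 62, 24] -> max=67
step 6: append 20 -> window=[67, 62, 24, 20] -> max=67
step 7: append 45 -> window=[62, 24, 20, 45] -> max=62
step 8: append 13 -> window=[24, 20, 45, 13] -> max=45
step 9: append 4 -> window=[20, 45, 13, 4] -> max=45
step 10: append 46 -> window=[45, 13, 4, 46] -> max=46
step 11: append 70 -> window=[13, 4, 46, 70] -> max=70
step 12: append 8 -> window=[4, 46, 70, 8] -> max=70
step 13: append 67 -> window=[46, 70, 8, 67] -> max=70
step 14: append 30 -> window=[70, 8, 67, 30] -> max=70
Recorded maximums: 67 67 67 62 45 45 46 70 70 70 70
Changes between consecutive maximums: 4

Answer: 4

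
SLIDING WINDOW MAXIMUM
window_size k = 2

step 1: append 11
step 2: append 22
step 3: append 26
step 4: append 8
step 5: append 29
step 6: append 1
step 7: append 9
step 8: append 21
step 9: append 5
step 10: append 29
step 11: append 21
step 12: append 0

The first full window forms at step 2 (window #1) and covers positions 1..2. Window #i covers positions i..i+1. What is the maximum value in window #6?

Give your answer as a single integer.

step 1: append 11 -> window=[11] (not full yet)
step 2: append 22 -> window=[11, 22] -> max=22
step 3: append 26 -> window=[22, 26] -> max=26
step 4: append 8 -> window=[26, 8] -> max=26
step 5: append 29 -> window=[8, 29] -> max=29
step 6: append 1 -> window=[29, 1] -> max=29
step 7: append 9 -> window=[1, 9] -> max=9
Window #6 max = 9

Answer: 9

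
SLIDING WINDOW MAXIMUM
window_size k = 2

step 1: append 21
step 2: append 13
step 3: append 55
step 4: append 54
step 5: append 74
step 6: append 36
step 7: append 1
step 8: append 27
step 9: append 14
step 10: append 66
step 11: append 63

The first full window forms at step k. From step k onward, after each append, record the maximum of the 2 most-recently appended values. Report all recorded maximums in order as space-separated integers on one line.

step 1: append 21 -> window=[21] (not full yet)
step 2: append 13 -> window=[21, 13] -> max=21
step 3: append 55 -> window=[13, 55] -> max=55
step 4: append 54 -> window=[55, 54] -> max=55
step 5: append 74 -> window=[54, 74] -> max=74
step 6: append 36 -> window=[74, 36] -> max=74
step 7: append 1 -> window=[36, 1] -> max=36
step 8: append 27 -> window=[1, 27] -> max=27
step 9: append 14 -> window=[27, 14] -> max=27
step 10: append 66 -> window=[14, 66] -> max=66
step 11: append 63 -> window=[66, 63] -> max=66

Answer: 21 55 55 74 74 36 27 27 66 66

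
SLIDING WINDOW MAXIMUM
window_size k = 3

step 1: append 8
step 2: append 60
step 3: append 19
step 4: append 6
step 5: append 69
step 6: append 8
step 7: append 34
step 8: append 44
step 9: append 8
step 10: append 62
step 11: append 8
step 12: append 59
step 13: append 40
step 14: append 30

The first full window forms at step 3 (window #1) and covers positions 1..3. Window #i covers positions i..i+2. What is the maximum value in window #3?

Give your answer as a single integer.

Answer: 69

Derivation:
step 1: append 8 -> window=[8] (not full yet)
step 2: append 60 -> window=[8, 60] (not full yet)
step 3: append 19 -> window=[8, 60, 19] -> max=60
step 4: append 6 -> window=[60, 19, 6] -> max=60
step 5: append 69 -> window=[19, 6, 69] -> max=69
Window #3 max = 69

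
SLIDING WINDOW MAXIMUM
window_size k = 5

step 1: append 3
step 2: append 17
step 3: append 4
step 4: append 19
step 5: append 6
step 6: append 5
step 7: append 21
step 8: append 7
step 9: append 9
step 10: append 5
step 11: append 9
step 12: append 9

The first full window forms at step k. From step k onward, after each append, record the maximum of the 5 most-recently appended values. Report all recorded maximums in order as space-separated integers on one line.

Answer: 19 19 21 21 21 21 21 9

Derivation:
step 1: append 3 -> window=[3] (not full yet)
step 2: append 17 -> window=[3, 17] (not full yet)
step 3: append 4 -> window=[3, 17, 4] (not full yet)
step 4: append 19 -> window=[3, 17, 4, 19] (not full yet)
step 5: append 6 -> window=[3, 17, 4, 19, 6] -> max=19
step 6: append 5 -> window=[17, 4, 19, 6, 5] -> max=19
step 7: append 21 -> window=[4, 19, 6, 5, 21] -> max=21
step 8: append 7 -> window=[19, 6, 5, 21, 7] -> max=21
step 9: append 9 -> window=[6, 5, 21, 7, 9] -> max=21
step 10: append 5 -> window=[5, 21, 7, 9, 5] -> max=21
step 11: append 9 -> window=[21, 7, 9, 5, 9] -> max=21
step 12: append 9 -> window=[7, 9, 5, 9, 9] -> max=9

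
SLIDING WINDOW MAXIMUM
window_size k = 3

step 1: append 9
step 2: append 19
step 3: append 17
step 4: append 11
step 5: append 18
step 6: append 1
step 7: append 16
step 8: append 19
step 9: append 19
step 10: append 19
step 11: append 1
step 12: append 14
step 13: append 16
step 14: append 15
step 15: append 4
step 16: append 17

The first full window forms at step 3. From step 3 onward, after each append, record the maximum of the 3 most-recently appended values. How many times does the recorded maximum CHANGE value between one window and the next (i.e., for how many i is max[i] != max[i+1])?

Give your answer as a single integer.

step 1: append 9 -> window=[9] (not full yet)
step 2: append 19 -> window=[9, 19] (not full yet)
step 3: append 17 -> window=[9, 19, 17] -> max=19
step 4: append 11 -> window=[19, 17, 11] -> max=19
step 5: append 18 -> window=[17, 11, 18] -> max=18
step 6: append 1 -> window=[11, 18, 1] -> max=18
step 7: append 16 -> window=[18, 1, 16] -> max=18
step 8: append 19 -> window=[1, 16, 19] -> max=19
step 9: append 19 -> window=[16, 19, 19] -> max=19
step 10: append 19 -> window=[19, 19, 19] -> max=19
step 11: append 1 -> window=[19, 19, 1] -> max=19
step 12: append 14 -> window=[19, 1, 14] -> max=19
step 13: append 16 -> window=[1, 14, 16] -> max=16
step 14: append 15 -> window=[14, 16, 15] -> max=16
step 15: append 4 -> window=[16, 15, 4] -> max=16
step 16: append 17 -> window=[15, 4, 17] -> max=17
Recorded maximums: 19 19 18 18 18 19 19 19 19 19 16 16 16 17
Changes between consecutive maximums: 4

Answer: 4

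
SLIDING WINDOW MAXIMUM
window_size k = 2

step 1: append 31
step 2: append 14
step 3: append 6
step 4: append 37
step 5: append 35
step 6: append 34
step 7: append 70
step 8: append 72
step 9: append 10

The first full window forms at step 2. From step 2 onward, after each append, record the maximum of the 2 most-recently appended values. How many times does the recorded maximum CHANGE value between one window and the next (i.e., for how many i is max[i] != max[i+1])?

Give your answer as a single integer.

Answer: 5

Derivation:
step 1: append 31 -> window=[31] (not full yet)
step 2: append 14 -> window=[31, 14] -> max=31
step 3: append 6 -> window=[14, 6] -> max=14
step 4: append 37 -> window=[6, 37] -> max=37
step 5: append 35 -> window=[37, 35] -> max=37
step 6: append 34 -> window=[35, 34] -> max=35
step 7: append 70 -> window=[34, 70] -> max=70
step 8: append 72 -> window=[70, 72] -> max=72
step 9: append 10 -> window=[72, 10] -> max=72
Recorded maximums: 31 14 37 37 35 70 72 72
Changes between consecutive maximums: 5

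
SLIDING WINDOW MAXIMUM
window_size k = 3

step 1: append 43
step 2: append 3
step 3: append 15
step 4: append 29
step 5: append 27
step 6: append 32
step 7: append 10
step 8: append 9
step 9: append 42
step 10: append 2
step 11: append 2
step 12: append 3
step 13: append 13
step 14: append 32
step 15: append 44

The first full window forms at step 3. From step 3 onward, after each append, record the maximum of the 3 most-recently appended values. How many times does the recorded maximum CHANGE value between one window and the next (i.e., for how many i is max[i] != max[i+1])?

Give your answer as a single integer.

step 1: append 43 -> window=[43] (not full yet)
step 2: append 3 -> window=[43, 3] (not full yet)
step 3: append 15 -> window=[43, 3, 15] -> max=43
step 4: append 29 -> window=[3, 15, 29] -> max=29
step 5: append 27 -> window=[15, 29, 27] -> max=29
step 6: append 32 -> window=[29, 27, 32] -> max=32
step 7: append 10 -> window=[27, 32, 10] -> max=32
step 8: append 9 -> window=[32, 10, 9] -> max=32
step 9: append 42 -> window=[10, 9, 42] -> max=42
step 10: append 2 -> window=[9, 42, 2] -> max=42
step 11: append 2 -> window=[42, 2, 2] -> max=42
step 12: append 3 -> window=[2, 2, 3] -> max=3
step 13: append 13 -> window=[2, 3, 13] -> max=13
step 14: append 32 -> window=[3, 13, 32] -> max=32
step 15: append 44 -> window=[13, 32, 44] -> max=44
Recorded maximums: 43 29 29 32 32 32 42 42 42 3 13 32 44
Changes between consecutive maximums: 7

Answer: 7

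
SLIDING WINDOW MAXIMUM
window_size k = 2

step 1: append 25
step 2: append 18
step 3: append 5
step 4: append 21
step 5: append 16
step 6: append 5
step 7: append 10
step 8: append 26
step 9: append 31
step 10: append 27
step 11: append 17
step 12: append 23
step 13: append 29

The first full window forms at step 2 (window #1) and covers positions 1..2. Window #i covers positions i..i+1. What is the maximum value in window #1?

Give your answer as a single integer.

Answer: 25

Derivation:
step 1: append 25 -> window=[25] (not full yet)
step 2: append 18 -> window=[25, 18] -> max=25
Window #1 max = 25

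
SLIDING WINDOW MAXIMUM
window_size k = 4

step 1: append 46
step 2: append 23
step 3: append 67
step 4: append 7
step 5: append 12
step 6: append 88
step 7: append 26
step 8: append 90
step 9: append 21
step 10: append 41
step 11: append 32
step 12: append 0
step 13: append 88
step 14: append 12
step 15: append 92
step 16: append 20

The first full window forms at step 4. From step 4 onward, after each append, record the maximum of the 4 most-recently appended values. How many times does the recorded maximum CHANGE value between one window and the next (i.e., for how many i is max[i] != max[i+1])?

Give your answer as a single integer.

step 1: append 46 -> window=[46] (not full yet)
step 2: append 23 -> window=[46, 23] (not full yet)
step 3: append 67 -> window=[46, 23, 67] (not full yet)
step 4: append 7 -> window=[46, 23, 67, 7] -> max=67
step 5: append 12 -> window=[23, 67, 7, 12] -> max=67
step 6: append 88 -> window=[67, 7, 12, 88] -> max=88
step 7: append 26 -> window=[7, 12, 88, 26] -> max=88
step 8: append 90 -> window=[12, 88, 26, 90] -> max=90
step 9: append 21 -> window=[88, 26, 90, 21] -> max=90
step 10: append 41 -> window=[26, 90, 21, 41] -> max=90
step 11: append 32 -> window=[90, 21, 41, 32] -> max=90
step 12: append 0 -> window=[21, 41, 32, 0] -> max=41
step 13: append 88 -> window=[41, 32, 0, 88] -> max=88
step 14: append 12 -> window=[32, 0, 88, 12] -> max=88
step 15: append 92 -> window=[0, 88, 12, 92] -> max=92
step 16: append 20 -> window=[88, 12, 92, 20] -> max=92
Recorded maximums: 67 67 88 88 90 90 90 90 41 88 88 92 92
Changes between consecutive maximums: 5

Answer: 5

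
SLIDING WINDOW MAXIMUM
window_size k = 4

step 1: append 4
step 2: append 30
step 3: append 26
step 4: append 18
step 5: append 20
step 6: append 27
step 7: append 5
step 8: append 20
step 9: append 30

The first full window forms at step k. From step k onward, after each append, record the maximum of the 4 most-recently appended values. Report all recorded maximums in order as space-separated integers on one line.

step 1: append 4 -> window=[4] (not full yet)
step 2: append 30 -> window=[4, 30] (not full yet)
step 3: append 26 -> window=[4, 30, 26] (not full yet)
step 4: append 18 -> window=[4, 30, 26, 18] -> max=30
step 5: append 20 -> window=[30, 26, 18, 20] -> max=30
step 6: append 27 -> window=[26, 18, 20, 27] -> max=27
step 7: append 5 -> window=[18, 20, 27, 5] -> max=27
step 8: append 20 -> window=[20, 27, 5, 20] -> max=27
step 9: append 30 -> window=[27, 5, 20, 30] -> max=30

Answer: 30 30 27 27 27 30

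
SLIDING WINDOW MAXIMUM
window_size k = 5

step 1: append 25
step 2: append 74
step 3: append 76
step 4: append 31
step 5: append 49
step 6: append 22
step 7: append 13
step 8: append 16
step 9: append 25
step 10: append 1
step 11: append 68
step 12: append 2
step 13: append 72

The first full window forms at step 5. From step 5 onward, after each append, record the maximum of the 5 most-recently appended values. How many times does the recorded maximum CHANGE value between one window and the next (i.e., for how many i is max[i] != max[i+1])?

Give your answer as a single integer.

Answer: 4

Derivation:
step 1: append 25 -> window=[25] (not full yet)
step 2: append 74 -> window=[25, 74] (not full yet)
step 3: append 76 -> window=[25, 74, 76] (not full yet)
step 4: append 31 -> window=[25, 74, 76, 31] (not full yet)
step 5: append 49 -> window=[25, 74, 76, 31, 49] -> max=76
step 6: append 22 -> window=[74, 76, 31, 49, 22] -> max=76
step 7: append 13 -> window=[76, 31, 49, 22, 13] -> max=76
step 8: append 16 -> window=[31, 49, 22, 13, 16] -> max=49
step 9: append 25 -> window=[49, 22, 13, 16, 25] -> max=49
step 10: append 1 -> window=[22, 13, 16, 25, 1] -> max=25
step 11: append 68 -> window=[13, 16, 25, 1, 68] -> max=68
step 12: append 2 -> window=[16, 25, 1, 68, 2] -> max=68
step 13: append 72 -> window=[25, 1, 68, 2, 72] -> max=72
Recorded maximums: 76 76 76 49 49 25 68 68 72
Changes between consecutive maximums: 4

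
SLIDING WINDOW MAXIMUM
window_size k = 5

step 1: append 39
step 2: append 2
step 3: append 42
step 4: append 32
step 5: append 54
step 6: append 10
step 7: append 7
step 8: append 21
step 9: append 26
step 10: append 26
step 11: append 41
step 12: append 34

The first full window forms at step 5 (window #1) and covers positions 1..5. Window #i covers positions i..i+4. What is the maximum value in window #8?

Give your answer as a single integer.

step 1: append 39 -> window=[39] (not full yet)
step 2: append 2 -> window=[39, 2] (not full yet)
step 3: append 42 -> window=[39, 2, 42] (not full yet)
step 4: append 32 -> window=[39, 2, 42, 32] (not full yet)
step 5: append 54 -> window=[39, 2, 42, 32, 54] -> max=54
step 6: append 10 -> window=[2, 42, 32, 54, 10] -> max=54
step 7: append 7 -> window=[42, 32, 54, 10, 7] -> max=54
step 8: append 21 -> window=[32, 54, 10, 7, 21] -> max=54
step 9: append 26 -> window=[54, 10, 7, 21, 26] -> max=54
step 10: append 26 -> window=[10, 7, 21, 26, 26] -> max=26
step 11: append 41 -> window=[7, 21, 26, 26, 41] -> max=41
step 12: append 34 -> window=[21, 26, 26, 41, 34] -> max=41
Window #8 max = 41

Answer: 41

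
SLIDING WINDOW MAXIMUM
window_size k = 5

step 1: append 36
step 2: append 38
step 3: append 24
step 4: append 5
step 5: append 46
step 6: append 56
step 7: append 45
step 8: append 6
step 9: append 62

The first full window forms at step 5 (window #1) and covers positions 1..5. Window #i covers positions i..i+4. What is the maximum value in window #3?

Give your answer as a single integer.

Answer: 56

Derivation:
step 1: append 36 -> window=[36] (not full yet)
step 2: append 38 -> window=[36, 38] (not full yet)
step 3: append 24 -> window=[36, 38, 24] (not full yet)
step 4: append 5 -> window=[36, 38, 24, 5] (not full yet)
step 5: append 46 -> window=[36, 38, 24, 5, 46] -> max=46
step 6: append 56 -> window=[38, 24, 5, 46, 56] -> max=56
step 7: append 45 -> window=[24, 5, 46, 56, 45] -> max=56
Window #3 max = 56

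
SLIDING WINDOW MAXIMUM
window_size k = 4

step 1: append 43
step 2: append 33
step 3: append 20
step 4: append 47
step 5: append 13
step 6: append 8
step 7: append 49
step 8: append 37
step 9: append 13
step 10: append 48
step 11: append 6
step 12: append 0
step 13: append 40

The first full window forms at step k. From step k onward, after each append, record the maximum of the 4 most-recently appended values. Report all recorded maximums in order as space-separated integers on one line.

step 1: append 43 -> window=[43] (not full yet)
step 2: append 33 -> window=[43, 33] (not full yet)
step 3: append 20 -> window=[43, 33, 20] (not full yet)
step 4: append 47 -> window=[43, 33, 20, 47] -> max=47
step 5: append 13 -> window=[33, 20, 47, 13] -> max=47
step 6: append 8 -> window=[20, 47, 13, 8] -> max=47
step 7: append 49 -> window=[47, 13, 8, 49] -> max=49
step 8: append 37 -> window=[13, 8, 49, 37] -> max=49
step 9: append 13 -> window=[8, 49, 37, 13] -> max=49
step 10: append 48 -> window=[49, 37, 13, 48] -> max=49
step 11: append 6 -> window=[37, 13, 48, 6] -> max=48
step 12: append 0 -> window=[13, 48, 6, 0] -> max=48
step 13: append 40 -> window=[48, 6, 0, 40] -> max=48

Answer: 47 47 47 49 49 49 49 48 48 48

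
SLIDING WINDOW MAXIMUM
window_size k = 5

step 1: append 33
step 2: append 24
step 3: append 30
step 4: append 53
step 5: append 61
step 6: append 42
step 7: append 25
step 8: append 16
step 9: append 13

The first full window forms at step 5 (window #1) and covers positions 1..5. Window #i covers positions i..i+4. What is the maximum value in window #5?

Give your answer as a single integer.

Answer: 61

Derivation:
step 1: append 33 -> window=[33] (not full yet)
step 2: append 24 -> window=[33, 24] (not full yet)
step 3: append 30 -> window=[33, 24, 30] (not full yet)
step 4: append 53 -> window=[33, 24, 30, 53] (not full yet)
step 5: append 61 -> window=[33, 24, 30, 53, 61] -> max=61
step 6: append 42 -> window=[24, 30, 53, 61, 42] -> max=61
step 7: append 25 -> window=[30, 53, 61, 42, 25] -> max=61
step 8: append 16 -> window=[53, 61, 42, 25, 16] -> max=61
step 9: append 13 -> window=[61, 42, 25, 16, 13] -> max=61
Window #5 max = 61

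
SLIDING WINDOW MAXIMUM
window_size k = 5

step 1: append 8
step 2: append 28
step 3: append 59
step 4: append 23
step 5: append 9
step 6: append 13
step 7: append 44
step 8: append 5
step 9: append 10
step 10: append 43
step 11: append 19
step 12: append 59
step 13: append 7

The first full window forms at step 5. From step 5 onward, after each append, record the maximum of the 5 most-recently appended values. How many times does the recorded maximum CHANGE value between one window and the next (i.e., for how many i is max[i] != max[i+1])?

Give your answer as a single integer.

step 1: append 8 -> window=[8] (not full yet)
step 2: append 28 -> window=[8, 28] (not full yet)
step 3: append 59 -> window=[8, 28, 59] (not full yet)
step 4: append 23 -> window=[8, 28, 59, 23] (not full yet)
step 5: append 9 -> window=[8, 28, 59, 23, 9] -> max=59
step 6: append 13 -> window=[28, 59, 23, 9, 13] -> max=59
step 7: append 44 -> window=[59, 23, 9, 13, 44] -> max=59
step 8: append 5 -> window=[23, 9, 13, 44, 5] -> max=44
step 9: append 10 -> window=[9, 13, 44, 5, 10] -> max=44
step 10: append 43 -> window=[13, 44, 5, 10, 43] -> max=44
step 11: append 19 -> window=[44, 5, 10, 43, 19] -> max=44
step 12: append 59 -> window=[5, 10, 43, 19, 59] -> max=59
step 13: append 7 -> window=[10, 43, 19, 59, 7] -> max=59
Recorded maximums: 59 59 59 44 44 44 44 59 59
Changes between consecutive maximums: 2

Answer: 2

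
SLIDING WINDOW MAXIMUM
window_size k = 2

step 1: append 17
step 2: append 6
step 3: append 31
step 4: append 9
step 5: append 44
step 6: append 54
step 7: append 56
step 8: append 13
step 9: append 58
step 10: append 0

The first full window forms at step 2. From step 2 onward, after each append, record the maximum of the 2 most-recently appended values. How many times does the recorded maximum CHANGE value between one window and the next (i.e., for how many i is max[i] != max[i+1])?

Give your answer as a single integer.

Answer: 5

Derivation:
step 1: append 17 -> window=[17] (not full yet)
step 2: append 6 -> window=[17, 6] -> max=17
step 3: append 31 -> window=[6, 31] -> max=31
step 4: append 9 -> window=[31, 9] -> max=31
step 5: append 44 -> window=[9, 44] -> max=44
step 6: append 54 -> window=[44, 54] -> max=54
step 7: append 56 -> window=[54, 56] -> max=56
step 8: append 13 -> window=[56, 13] -> max=56
step 9: append 58 -> window=[13, 58] -> max=58
step 10: append 0 -> window=[58, 0] -> max=58
Recorded maximums: 17 31 31 44 54 56 56 58 58
Changes between consecutive maximums: 5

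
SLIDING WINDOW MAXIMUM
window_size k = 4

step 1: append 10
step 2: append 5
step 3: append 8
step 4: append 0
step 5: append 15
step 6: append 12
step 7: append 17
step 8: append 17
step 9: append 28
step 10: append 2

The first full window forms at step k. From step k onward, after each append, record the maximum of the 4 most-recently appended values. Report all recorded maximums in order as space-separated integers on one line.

Answer: 10 15 15 17 17 28 28

Derivation:
step 1: append 10 -> window=[10] (not full yet)
step 2: append 5 -> window=[10, 5] (not full yet)
step 3: append 8 -> window=[10, 5, 8] (not full yet)
step 4: append 0 -> window=[10, 5, 8, 0] -> max=10
step 5: append 15 -> window=[5, 8, 0, 15] -> max=15
step 6: append 12 -> window=[8, 0, 15, 12] -> max=15
step 7: append 17 -> window=[0, 15, 12, 17] -> max=17
step 8: append 17 -> window=[15, 12, 17, 17] -> max=17
step 9: append 28 -> window=[12, 17, 17, 28] -> max=28
step 10: append 2 -> window=[17, 17, 28, 2] -> max=28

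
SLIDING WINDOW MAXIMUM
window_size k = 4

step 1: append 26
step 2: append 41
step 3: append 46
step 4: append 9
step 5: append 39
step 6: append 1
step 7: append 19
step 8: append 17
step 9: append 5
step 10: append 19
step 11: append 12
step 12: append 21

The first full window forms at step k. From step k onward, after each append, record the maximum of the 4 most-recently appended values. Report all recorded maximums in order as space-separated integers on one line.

Answer: 46 46 46 39 39 19 19 19 21

Derivation:
step 1: append 26 -> window=[26] (not full yet)
step 2: append 41 -> window=[26, 41] (not full yet)
step 3: append 46 -> window=[26, 41, 46] (not full yet)
step 4: append 9 -> window=[26, 41, 46, 9] -> max=46
step 5: append 39 -> window=[41, 46, 9, 39] -> max=46
step 6: append 1 -> window=[46, 9, 39, 1] -> max=46
step 7: append 19 -> window=[9, 39, 1, 19] -> max=39
step 8: append 17 -> window=[39, 1, 19, 17] -> max=39
step 9: append 5 -> window=[1, 19, 17, 5] -> max=19
step 10: append 19 -> window=[19, 17, 5, 19] -> max=19
step 11: append 12 -> window=[17, 5, 19, 12] -> max=19
step 12: append 21 -> window=[5, 19, 12, 21] -> max=21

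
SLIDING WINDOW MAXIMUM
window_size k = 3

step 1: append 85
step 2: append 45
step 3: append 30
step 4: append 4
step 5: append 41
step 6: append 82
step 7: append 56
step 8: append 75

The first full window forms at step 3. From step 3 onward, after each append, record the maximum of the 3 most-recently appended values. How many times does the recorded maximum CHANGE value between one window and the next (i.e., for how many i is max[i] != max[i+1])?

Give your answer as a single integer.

Answer: 3

Derivation:
step 1: append 85 -> window=[85] (not full yet)
step 2: append 45 -> window=[85, 45] (not full yet)
step 3: append 30 -> window=[85, 45, 30] -> max=85
step 4: append 4 -> window=[45, 30, 4] -> max=45
step 5: append 41 -> window=[30, 4, 41] -> max=41
step 6: append 82 -> window=[4, 41, 82] -> max=82
step 7: append 56 -> window=[41, 82, 56] -> max=82
step 8: append 75 -> window=[82, 56, 75] -> max=82
Recorded maximums: 85 45 41 82 82 82
Changes between consecutive maximums: 3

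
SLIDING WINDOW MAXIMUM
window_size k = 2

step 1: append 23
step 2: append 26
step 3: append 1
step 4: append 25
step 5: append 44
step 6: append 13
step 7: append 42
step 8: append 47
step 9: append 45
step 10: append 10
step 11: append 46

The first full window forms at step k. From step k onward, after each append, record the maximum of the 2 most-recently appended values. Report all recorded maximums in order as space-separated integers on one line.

step 1: append 23 -> window=[23] (not full yet)
step 2: append 26 -> window=[23, 26] -> max=26
step 3: append 1 -> window=[26, 1] -> max=26
step 4: append 25 -> window=[1, 25] -> max=25
step 5: append 44 -> window=[25, 44] -> max=44
step 6: append 13 -> window=[44, 13] -> max=44
step 7: append 42 -> window=[13, 42] -> max=42
step 8: append 47 -> window=[42, 47] -> max=47
step 9: append 45 -> window=[47, 45] -> max=47
step 10: append 10 -> window=[45, 10] -> max=45
step 11: append 46 -> window=[10, 46] -> max=46

Answer: 26 26 25 44 44 42 47 47 45 46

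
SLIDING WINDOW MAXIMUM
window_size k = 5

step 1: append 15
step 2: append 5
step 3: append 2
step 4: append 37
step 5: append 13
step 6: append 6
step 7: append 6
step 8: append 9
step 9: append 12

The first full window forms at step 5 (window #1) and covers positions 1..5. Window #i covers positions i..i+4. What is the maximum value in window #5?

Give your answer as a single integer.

Answer: 13

Derivation:
step 1: append 15 -> window=[15] (not full yet)
step 2: append 5 -> window=[15, 5] (not full yet)
step 3: append 2 -> window=[15, 5, 2] (not full yet)
step 4: append 37 -> window=[15, 5, 2, 37] (not full yet)
step 5: append 13 -> window=[15, 5, 2, 37, 13] -> max=37
step 6: append 6 -> window=[5, 2, 37, 13, 6] -> max=37
step 7: append 6 -> window=[2, 37, 13, 6, 6] -> max=37
step 8: append 9 -> window=[37, 13, 6, 6, 9] -> max=37
step 9: append 12 -> window=[13, 6, 6, 9, 12] -> max=13
Window #5 max = 13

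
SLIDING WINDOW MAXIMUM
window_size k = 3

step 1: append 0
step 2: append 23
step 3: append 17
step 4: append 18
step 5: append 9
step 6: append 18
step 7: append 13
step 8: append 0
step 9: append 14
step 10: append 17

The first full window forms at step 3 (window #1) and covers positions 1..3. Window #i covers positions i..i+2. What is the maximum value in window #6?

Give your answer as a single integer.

Answer: 18

Derivation:
step 1: append 0 -> window=[0] (not full yet)
step 2: append 23 -> window=[0, 23] (not full yet)
step 3: append 17 -> window=[0, 23, 17] -> max=23
step 4: append 18 -> window=[23, 17, 18] -> max=23
step 5: append 9 -> window=[17, 18, 9] -> max=18
step 6: append 18 -> window=[18, 9, 18] -> max=18
step 7: append 13 -> window=[9, 18, 13] -> max=18
step 8: append 0 -> window=[18, 13, 0] -> max=18
Window #6 max = 18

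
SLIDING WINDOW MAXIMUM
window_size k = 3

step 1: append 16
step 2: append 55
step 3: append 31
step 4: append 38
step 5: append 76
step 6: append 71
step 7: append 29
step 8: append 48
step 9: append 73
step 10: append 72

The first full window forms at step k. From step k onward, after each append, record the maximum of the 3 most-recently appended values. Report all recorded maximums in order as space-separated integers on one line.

Answer: 55 55 76 76 76 71 73 73

Derivation:
step 1: append 16 -> window=[16] (not full yet)
step 2: append 55 -> window=[16, 55] (not full yet)
step 3: append 31 -> window=[16, 55, 31] -> max=55
step 4: append 38 -> window=[55, 31, 38] -> max=55
step 5: append 76 -> window=[31, 38, 76] -> max=76
step 6: append 71 -> window=[38, 76, 71] -> max=76
step 7: append 29 -> window=[76, 71, 29] -> max=76
step 8: append 48 -> window=[71, 29, 48] -> max=71
step 9: append 73 -> window=[29, 48, 73] -> max=73
step 10: append 72 -> window=[48, 73, 72] -> max=73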